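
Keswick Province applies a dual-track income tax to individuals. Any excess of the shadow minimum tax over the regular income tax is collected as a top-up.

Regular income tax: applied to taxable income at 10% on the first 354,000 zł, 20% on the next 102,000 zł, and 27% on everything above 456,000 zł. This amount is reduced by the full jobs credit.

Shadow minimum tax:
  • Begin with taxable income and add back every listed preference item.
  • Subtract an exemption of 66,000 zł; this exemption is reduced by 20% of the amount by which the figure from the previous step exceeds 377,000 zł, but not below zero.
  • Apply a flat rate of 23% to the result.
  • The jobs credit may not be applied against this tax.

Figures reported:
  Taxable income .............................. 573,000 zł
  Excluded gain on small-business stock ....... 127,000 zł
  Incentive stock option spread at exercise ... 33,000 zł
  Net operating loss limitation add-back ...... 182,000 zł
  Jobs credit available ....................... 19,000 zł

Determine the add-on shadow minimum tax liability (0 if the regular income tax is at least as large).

Shadow minimum tax:
  Adjusted income: 573,000 zł + 127,000 zł + 33,000 zł + 182,000 zł = 915,000 zł
  Exemption: 20% × (915,000 zł − 377,000 zł) = 107,600 zł ≥ 66,000 zł, so the exemption is fully phased out
  Base: 915,000 zł − 0 zł = 915,000 zł
  915,000 zł × 23% = 210,450 zł

Regular income tax:
  354,000 zł × 10% = 35,400 zł
  102,000 zł × 20% = 20,400 zł
  117,000 zł × 27% = 31,590 zł
  → 87,390 zł
  Less jobs credit 19,000 zł → 68,390 zł

Excess of shadow minimum tax over regular income tax: 210,450 zł − 68,390 zł = 142,060 zł.

142,060 zł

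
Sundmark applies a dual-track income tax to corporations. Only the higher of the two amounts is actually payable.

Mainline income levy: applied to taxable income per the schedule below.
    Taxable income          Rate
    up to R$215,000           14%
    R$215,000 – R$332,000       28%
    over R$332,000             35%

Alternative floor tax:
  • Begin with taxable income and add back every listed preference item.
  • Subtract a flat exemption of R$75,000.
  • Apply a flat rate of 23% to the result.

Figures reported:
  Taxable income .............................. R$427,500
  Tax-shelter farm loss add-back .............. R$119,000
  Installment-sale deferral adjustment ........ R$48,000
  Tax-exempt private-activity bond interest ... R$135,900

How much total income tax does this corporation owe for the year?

Mainline income levy:
  R$215,000 × 14% = R$30,100
  R$117,000 × 28% = R$32,760
  R$95,500 × 35% = R$33,425
  → R$96,285

Alternative floor tax:
  Adjusted income: R$427,500 + R$119,000 + R$48,000 + R$135,900 = R$730,400
  Less exemption R$75,000 → base R$655,400
  R$655,400 × 23% = R$150,742

R$150,742 > R$96,285, so the alternative floor tax is the binding amount.

R$150,742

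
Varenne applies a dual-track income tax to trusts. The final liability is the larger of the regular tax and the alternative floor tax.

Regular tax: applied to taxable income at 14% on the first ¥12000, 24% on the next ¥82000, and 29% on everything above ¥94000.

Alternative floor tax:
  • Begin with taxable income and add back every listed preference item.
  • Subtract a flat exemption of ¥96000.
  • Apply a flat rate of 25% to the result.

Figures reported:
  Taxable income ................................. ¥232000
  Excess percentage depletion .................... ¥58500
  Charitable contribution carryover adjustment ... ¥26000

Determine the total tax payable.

Regular tax:
  ¥12000 × 14% = ¥1680
  ¥82000 × 24% = ¥19680
  ¥138000 × 29% = ¥40020
  → ¥61380

Alternative floor tax:
  Adjusted income: ¥232000 + ¥58500 + ¥26000 = ¥316500
  Less exemption ¥96000 → base ¥220500
  ¥220500 × 25% = ¥55125

¥61380 > ¥55125, so the regular tax governs.

¥61380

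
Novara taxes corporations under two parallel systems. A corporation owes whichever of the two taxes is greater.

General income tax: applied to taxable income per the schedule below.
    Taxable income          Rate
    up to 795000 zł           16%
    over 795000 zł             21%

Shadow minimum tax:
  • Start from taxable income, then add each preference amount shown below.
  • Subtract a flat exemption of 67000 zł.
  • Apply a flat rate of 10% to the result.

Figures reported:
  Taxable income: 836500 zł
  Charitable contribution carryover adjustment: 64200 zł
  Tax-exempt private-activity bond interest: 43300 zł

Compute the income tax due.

135915 zł

General income tax:
  795000 zł × 16% = 127200 zł
  41500 zł × 21% = 8715 zł
  → 135915 zł

Shadow minimum tax:
  Adjusted income: 836500 zł + 64200 zł + 43300 zł = 944000 zł
  Less exemption 67000 zł → base 877000 zł
  877000 zł × 10% = 87700 zł

135915 zł > 87700 zł, so the general income tax governs.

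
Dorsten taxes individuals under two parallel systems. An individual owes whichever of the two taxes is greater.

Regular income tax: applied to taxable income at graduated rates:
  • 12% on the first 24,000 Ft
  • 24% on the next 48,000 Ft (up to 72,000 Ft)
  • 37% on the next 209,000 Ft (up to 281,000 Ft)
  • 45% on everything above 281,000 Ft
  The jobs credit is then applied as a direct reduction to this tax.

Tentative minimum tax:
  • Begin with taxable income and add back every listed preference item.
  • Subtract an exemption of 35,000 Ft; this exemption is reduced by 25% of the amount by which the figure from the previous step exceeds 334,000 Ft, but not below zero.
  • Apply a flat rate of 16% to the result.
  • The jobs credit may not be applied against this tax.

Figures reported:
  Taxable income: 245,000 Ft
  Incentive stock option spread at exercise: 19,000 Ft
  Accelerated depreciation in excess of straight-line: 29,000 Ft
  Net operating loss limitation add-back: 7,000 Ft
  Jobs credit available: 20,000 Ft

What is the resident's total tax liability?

Tentative minimum tax:
  Adjusted income: 245,000 Ft + 19,000 Ft + 29,000 Ft + 7,000 Ft = 300,000 Ft
  Exemption: 300,000 Ft ≤ 334,000 Ft, so full 35,000 Ft applies
  Base: 300,000 Ft − 35,000 Ft = 265,000 Ft
  265,000 Ft × 16% = 42,400 Ft

Regular income tax:
  24,000 Ft × 12% = 2,880 Ft
  48,000 Ft × 24% = 11,520 Ft
  173,000 Ft × 37% = 64,010 Ft
  → 78,410 Ft
  Less jobs credit 20,000 Ft → 58,410 Ft

58,410 Ft > 42,400 Ft, so the regular income tax governs.

58,410 Ft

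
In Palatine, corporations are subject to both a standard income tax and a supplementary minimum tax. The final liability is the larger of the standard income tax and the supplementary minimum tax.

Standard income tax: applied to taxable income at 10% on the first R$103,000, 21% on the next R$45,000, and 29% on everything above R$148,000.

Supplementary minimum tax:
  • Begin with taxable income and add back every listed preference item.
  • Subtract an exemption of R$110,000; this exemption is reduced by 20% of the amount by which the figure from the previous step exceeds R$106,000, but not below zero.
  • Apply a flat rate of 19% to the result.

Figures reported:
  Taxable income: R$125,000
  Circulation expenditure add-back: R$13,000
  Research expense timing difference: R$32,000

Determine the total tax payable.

R$14,920

Supplementary minimum tax:
  Adjusted income: R$125,000 + R$13,000 + R$32,000 = R$170,000
  Exemption: R$110,000 − 20% × (R$170,000 − R$106,000) = R$110,000 − R$12,800 = R$97,200
  Base: R$170,000 − R$97,200 = R$72,800
  R$72,800 × 19% = R$13,832

Standard income tax:
  R$103,000 × 10% = R$10,300
  R$22,000 × 21% = R$4,620
  → R$14,920

R$14,920 > R$13,832, so the standard income tax governs.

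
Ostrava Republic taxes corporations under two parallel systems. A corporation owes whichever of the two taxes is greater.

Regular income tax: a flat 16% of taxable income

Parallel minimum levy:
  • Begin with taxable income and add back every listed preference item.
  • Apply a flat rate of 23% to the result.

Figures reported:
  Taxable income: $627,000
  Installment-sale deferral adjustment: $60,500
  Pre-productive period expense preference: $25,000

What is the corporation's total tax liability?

Parallel minimum levy:
  Adjusted income: $627,000 + $60,500 + $25,000 = $712,500
  $712,500 × 23% = $163,875

Regular income tax:
  $627,000 × 16% = $100,320

$163,875 > $100,320, so the parallel minimum levy is the binding amount.

$163,875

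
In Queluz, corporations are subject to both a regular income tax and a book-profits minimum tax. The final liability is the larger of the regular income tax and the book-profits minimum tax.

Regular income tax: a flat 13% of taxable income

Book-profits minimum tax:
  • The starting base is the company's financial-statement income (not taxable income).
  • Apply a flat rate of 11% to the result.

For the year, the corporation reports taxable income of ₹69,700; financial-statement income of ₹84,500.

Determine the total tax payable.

₹9,295

Book-profits minimum tax:
  Base (financial-statement income): ₹84,500
  ₹84,500 × 11% = ₹9,295

Regular income tax:
  ₹69,700 × 13% = ₹9,061

₹9,295 > ₹9,061, so the book-profits minimum tax is the binding amount.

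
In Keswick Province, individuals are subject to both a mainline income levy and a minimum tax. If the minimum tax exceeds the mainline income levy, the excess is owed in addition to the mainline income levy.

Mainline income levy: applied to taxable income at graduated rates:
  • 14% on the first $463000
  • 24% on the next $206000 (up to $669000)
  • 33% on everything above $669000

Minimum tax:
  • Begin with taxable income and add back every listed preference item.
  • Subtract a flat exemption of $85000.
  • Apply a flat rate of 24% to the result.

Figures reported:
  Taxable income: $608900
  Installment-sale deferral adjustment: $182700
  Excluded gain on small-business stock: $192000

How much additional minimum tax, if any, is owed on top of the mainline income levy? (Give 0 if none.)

Minimum tax:
  Adjusted income: $608900 + $182700 + $192000 = $983600
  Less exemption $85000 → base $898600
  $898600 × 24% = $215664

Mainline income levy:
  $463000 × 14% = $64820
  $145900 × 24% = $35016
  → $99836

Excess of minimum tax over mainline income levy: $215664 − $99836 = $115828.

$115828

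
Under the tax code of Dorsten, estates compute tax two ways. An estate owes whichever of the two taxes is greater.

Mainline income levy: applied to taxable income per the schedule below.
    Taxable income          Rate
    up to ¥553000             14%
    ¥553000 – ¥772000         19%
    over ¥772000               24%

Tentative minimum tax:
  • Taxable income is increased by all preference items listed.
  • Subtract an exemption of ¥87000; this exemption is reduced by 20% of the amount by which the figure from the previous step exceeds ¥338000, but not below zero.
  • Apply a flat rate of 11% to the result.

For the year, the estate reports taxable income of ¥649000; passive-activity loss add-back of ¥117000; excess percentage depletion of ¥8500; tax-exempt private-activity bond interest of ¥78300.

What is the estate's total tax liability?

Tentative minimum tax:
  Adjusted income: ¥649000 + ¥117000 + ¥8500 + ¥78300 = ¥852800
  Exemption: 20% × (¥852800 − ¥338000) = ¥102960 ≥ ¥87000, so the exemption is fully phased out
  Base: ¥852800 − ¥0 = ¥852800
  ¥852800 × 11% = ¥93808

Mainline income levy:
  ¥553000 × 14% = ¥77420
  ¥96000 × 19% = ¥18240
  → ¥95660

¥95660 > ¥93808, so the mainline income levy governs.

¥95660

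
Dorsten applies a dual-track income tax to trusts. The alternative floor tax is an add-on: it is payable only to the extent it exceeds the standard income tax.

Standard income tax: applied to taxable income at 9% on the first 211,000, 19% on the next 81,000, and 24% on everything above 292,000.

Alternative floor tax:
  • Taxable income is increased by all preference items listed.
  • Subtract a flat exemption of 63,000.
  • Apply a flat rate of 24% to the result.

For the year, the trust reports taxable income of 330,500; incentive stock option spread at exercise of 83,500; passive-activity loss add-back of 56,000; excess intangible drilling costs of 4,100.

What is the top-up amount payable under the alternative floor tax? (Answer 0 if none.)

Alternative floor tax:
  Adjusted income: 330,500 + 83,500 + 56,000 + 4,100 = 474,100
  Less exemption 63,000 → base 411,100
  411,100 × 24% = 98,664

Standard income tax:
  211,000 × 9% = 18,990
  81,000 × 19% = 15,390
  38,500 × 24% = 9,240
  → 43,620

Excess of alternative floor tax over standard income tax: 98,664 − 43,620 = 55,044.

55,044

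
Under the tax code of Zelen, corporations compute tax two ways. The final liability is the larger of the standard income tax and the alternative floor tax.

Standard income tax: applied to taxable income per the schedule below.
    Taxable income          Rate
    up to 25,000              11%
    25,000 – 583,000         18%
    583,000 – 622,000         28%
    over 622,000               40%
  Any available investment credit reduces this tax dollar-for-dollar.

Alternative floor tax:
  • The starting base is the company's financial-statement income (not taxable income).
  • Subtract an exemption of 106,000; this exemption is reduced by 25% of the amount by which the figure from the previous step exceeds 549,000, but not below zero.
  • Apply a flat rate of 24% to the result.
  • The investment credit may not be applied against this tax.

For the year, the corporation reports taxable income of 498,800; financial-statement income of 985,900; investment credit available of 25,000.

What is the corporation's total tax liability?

Alternative floor tax:
  Base (financial-statement income): 985,900
  Exemption: 25% × (985,900 − 549,000) = 109,225 ≥ 106,000, so the exemption is fully phased out
  Base: 985,900 − 0 = 985,900
  985,900 × 24% = 236,616

Standard income tax:
  25,000 × 11% = 2,750
  473,800 × 18% = 85,284
  → 88,034
  Less investment credit 25,000 → 63,034

236,616 > 63,034, so the alternative floor tax is the binding amount.

236,616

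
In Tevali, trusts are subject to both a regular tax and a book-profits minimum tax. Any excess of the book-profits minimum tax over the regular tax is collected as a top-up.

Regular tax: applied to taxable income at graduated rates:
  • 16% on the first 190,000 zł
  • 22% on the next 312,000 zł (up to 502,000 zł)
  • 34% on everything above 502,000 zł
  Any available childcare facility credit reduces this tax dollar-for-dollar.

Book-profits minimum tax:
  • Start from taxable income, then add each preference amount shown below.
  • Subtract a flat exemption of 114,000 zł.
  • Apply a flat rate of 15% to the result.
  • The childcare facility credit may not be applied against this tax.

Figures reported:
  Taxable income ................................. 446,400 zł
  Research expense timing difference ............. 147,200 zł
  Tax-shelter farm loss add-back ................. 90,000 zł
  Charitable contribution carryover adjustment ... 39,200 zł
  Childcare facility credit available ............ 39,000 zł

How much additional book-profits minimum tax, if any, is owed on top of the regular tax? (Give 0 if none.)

43,512 zł

Book-profits minimum tax:
  Adjusted income: 446,400 zł + 147,200 zł + 90,000 zł + 39,200 zł = 722,800 zł
  Less exemption 114,000 zł → base 608,800 zł
  608,800 zł × 15% = 91,320 zł

Regular tax:
  190,000 zł × 16% = 30,400 zł
  256,400 zł × 22% = 56,408 zł
  → 86,808 zł
  Less childcare facility credit 39,000 zł → 47,808 zł

Excess of book-profits minimum tax over regular tax: 91,320 zł − 47,808 zł = 43,512 zł.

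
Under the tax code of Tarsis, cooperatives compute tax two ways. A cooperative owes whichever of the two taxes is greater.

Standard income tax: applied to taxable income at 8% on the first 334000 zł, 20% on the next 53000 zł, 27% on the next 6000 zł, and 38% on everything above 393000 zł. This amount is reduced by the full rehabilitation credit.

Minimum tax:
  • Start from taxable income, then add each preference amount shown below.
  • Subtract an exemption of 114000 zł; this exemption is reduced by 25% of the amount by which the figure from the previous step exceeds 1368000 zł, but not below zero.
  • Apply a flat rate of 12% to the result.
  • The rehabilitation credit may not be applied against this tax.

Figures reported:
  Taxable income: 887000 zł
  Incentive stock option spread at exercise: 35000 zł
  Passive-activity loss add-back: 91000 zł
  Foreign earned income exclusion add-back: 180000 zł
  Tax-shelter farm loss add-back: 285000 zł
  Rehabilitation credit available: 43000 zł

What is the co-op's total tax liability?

183660 zł

Minimum tax:
  Adjusted income: 887000 zł + 35000 zł + 91000 zł + 180000 zł + 285000 zł = 1478000 zł
  Exemption: 114000 zł − 25% × (1478000 zł − 1368000 zł) = 114000 zł − 27500 zł = 86500 zł
  Base: 1478000 zł − 86500 zł = 1391500 zł
  1391500 zł × 12% = 166980 zł

Standard income tax:
  334000 zł × 8% = 26720 zł
  53000 zł × 20% = 10600 zł
  6000 zł × 27% = 1620 zł
  494000 zł × 38% = 187720 zł
  → 226660 zł
  Less rehabilitation credit 43000 zł → 183660 zł

183660 zł > 166980 zł, so the standard income tax governs.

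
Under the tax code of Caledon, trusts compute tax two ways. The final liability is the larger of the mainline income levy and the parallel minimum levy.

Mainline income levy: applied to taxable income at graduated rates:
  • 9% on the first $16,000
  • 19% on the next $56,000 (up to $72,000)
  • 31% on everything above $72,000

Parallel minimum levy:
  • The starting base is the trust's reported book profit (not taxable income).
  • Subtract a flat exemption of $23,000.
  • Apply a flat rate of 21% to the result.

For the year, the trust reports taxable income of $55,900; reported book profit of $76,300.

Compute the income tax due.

Parallel minimum levy:
  Base (reported book profit): $76,300
  Less exemption $23,000 → base $53,300
  $53,300 × 21% = $11,193

Mainline income levy:
  $16,000 × 9% = $1,440
  $39,900 × 19% = $7,581
  → $9,021

$11,193 > $9,021, so the parallel minimum levy is the binding amount.

$11,193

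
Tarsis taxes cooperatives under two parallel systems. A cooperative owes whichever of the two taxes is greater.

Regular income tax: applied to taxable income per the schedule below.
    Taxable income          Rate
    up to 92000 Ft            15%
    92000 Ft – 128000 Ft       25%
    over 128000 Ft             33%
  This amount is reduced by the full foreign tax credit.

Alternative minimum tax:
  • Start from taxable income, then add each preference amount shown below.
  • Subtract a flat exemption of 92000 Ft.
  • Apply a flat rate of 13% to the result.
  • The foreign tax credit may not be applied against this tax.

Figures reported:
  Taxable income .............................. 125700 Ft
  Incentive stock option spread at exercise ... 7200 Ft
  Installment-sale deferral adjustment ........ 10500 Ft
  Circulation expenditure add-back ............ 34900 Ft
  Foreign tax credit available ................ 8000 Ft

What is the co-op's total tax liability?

14225 Ft

Regular income tax:
  92000 Ft × 15% = 13800 Ft
  33700 Ft × 25% = 8425 Ft
  → 22225 Ft
  Less foreign tax credit 8000 Ft → 14225 Ft

Alternative minimum tax:
  Adjusted income: 125700 Ft + 7200 Ft + 10500 Ft + 34900 Ft = 178300 Ft
  Less exemption 92000 Ft → base 86300 Ft
  86300 Ft × 13% = 11219 Ft

14225 Ft > 11219 Ft, so the regular income tax governs.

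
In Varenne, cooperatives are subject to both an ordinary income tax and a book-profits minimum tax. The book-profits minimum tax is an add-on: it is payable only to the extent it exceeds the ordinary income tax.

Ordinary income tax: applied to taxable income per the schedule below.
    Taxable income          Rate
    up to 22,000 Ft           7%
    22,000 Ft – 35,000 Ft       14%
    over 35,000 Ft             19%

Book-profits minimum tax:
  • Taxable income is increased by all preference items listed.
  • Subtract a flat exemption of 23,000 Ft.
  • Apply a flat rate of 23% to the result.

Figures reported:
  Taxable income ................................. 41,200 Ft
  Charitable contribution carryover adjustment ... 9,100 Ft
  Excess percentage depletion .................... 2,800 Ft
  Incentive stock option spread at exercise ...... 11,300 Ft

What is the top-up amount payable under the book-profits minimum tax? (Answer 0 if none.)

Book-profits minimum tax:
  Adjusted income: 41,200 Ft + 9,100 Ft + 2,800 Ft + 11,300 Ft = 64,400 Ft
  Less exemption 23,000 Ft → base 41,400 Ft
  41,400 Ft × 23% = 9,522 Ft

Ordinary income tax:
  22,000 Ft × 7% = 1,540 Ft
  13,000 Ft × 14% = 1,820 Ft
  6,200 Ft × 19% = 1,178 Ft
  → 4,538 Ft

Excess of book-profits minimum tax over ordinary income tax: 9,522 Ft − 4,538 Ft = 4,984 Ft.

4,984 Ft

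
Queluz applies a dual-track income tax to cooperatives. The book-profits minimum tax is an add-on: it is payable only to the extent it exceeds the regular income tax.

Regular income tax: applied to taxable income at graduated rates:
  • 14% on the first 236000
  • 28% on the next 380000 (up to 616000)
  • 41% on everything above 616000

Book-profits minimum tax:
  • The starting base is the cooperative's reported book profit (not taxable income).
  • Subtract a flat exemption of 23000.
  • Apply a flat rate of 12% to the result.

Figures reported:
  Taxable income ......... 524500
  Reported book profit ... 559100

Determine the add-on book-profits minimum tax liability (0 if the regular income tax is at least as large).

Regular income tax:
  236000 × 14% = 33040
  288500 × 28% = 80780
  → 113820

Book-profits minimum tax:
  Base (reported book profit): 559100
  Less exemption 23000 → base 536100
  536100 × 12% = 64332

64332 ≤ 113820, so no add-on is due.

0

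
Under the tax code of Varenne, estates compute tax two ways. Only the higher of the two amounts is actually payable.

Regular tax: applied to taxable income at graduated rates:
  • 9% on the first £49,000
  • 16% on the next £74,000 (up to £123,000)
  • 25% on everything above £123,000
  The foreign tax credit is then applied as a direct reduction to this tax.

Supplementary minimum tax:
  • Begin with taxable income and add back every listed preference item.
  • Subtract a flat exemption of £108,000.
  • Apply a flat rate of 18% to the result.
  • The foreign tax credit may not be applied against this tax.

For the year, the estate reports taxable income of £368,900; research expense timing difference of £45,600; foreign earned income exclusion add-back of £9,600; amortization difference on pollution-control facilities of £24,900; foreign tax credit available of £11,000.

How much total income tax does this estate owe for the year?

Supplementary minimum tax:
  Adjusted income: £368,900 + £45,600 + £9,600 + £24,900 = £449,000
  Less exemption £108,000 → base £341,000
  £341,000 × 18% = £61,380

Regular tax:
  £49,000 × 9% = £4,410
  £74,000 × 16% = £11,840
  £245,900 × 25% = £61,475
  → £77,725
  Less foreign tax credit £11,000 → £66,725

£66,725 > £61,380, so the regular tax governs.

£66,725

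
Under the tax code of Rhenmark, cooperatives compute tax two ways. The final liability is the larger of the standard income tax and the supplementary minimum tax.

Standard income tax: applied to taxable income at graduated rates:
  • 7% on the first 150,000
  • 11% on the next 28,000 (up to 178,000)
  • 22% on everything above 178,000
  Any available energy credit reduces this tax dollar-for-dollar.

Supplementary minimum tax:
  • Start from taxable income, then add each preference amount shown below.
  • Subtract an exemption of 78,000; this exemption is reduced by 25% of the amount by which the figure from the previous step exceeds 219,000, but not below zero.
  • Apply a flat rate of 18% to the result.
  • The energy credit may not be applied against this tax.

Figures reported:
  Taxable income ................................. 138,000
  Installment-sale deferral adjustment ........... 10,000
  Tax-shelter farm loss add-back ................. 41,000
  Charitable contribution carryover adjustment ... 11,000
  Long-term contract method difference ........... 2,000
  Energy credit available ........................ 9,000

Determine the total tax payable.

Standard income tax:
  138,000 × 7% = 9,660
  Less energy credit 9,000 → 660

Supplementary minimum tax:
  Adjusted income: 138,000 + 10,000 + 41,000 + 11,000 + 2,000 = 202,000
  Exemption: 202,000 ≤ 219,000, so full 78,000 applies
  Base: 202,000 − 78,000 = 124,000
  124,000 × 18% = 22,320

22,320 > 660, so the supplementary minimum tax is the binding amount.

22,320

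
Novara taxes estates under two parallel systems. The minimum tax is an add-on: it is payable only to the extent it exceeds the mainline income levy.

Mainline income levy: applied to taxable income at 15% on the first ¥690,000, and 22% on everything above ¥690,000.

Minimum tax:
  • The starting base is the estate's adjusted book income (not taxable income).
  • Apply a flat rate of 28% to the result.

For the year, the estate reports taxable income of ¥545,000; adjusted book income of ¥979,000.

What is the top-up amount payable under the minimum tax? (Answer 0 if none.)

¥192,370

Mainline income levy:
  ¥545,000 × 15% = ¥81,750

Minimum tax:
  Base (adjusted book income): ¥979,000
  ¥979,000 × 28% = ¥274,120

Excess of minimum tax over mainline income levy: ¥274,120 − ¥81,750 = ¥192,370.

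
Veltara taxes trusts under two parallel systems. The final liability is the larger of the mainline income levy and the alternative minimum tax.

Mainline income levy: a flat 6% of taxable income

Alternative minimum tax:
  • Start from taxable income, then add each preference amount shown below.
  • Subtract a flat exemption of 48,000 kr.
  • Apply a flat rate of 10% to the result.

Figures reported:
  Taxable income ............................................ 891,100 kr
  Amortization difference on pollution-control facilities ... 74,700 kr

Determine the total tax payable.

Mainline income levy:
  891,100 kr × 6% = 53,466 kr

Alternative minimum tax:
  Adjusted income: 891,100 kr + 74,700 kr = 965,800 kr
  Less exemption 48,000 kr → base 917,800 kr
  917,800 kr × 10% = 91,780 kr

91,780 kr > 53,466 kr, so the alternative minimum tax is the binding amount.

91,780 kr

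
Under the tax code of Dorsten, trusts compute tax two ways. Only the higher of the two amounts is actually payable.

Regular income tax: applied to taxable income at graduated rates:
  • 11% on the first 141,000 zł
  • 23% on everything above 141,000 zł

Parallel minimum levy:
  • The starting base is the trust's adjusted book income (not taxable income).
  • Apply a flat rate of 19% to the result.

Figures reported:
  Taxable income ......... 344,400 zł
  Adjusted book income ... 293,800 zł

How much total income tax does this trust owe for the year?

62,292 zł

Regular income tax:
  141,000 zł × 11% = 15,510 zł
  203,400 zł × 23% = 46,782 zł
  → 62,292 zł

Parallel minimum levy:
  Base (adjusted book income): 293,800 zł
  293,800 zł × 19% = 55,822 zł

62,292 zł > 55,822 zł, so the regular income tax governs.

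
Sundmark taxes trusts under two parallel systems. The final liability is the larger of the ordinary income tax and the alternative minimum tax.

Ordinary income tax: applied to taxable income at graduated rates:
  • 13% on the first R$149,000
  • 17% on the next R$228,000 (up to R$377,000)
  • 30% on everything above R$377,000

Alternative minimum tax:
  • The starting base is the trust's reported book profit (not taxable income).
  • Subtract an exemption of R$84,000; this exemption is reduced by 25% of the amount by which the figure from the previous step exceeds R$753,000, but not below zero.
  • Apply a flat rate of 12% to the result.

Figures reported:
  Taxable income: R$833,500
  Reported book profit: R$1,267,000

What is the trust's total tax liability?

Ordinary income tax:
  R$149,000 × 13% = R$19,370
  R$228,000 × 17% = R$38,760
  R$456,500 × 30% = R$136,950
  → R$195,080

Alternative minimum tax:
  Base (reported book profit): R$1,267,000
  Exemption: 25% × (R$1,267,000 − R$753,000) = R$128,500 ≥ R$84,000, so the exemption is fully phased out
  Base: R$1,267,000 − R$0 = R$1,267,000
  R$1,267,000 × 12% = R$152,040

R$195,080 > R$152,040, so the ordinary income tax governs.

R$195,080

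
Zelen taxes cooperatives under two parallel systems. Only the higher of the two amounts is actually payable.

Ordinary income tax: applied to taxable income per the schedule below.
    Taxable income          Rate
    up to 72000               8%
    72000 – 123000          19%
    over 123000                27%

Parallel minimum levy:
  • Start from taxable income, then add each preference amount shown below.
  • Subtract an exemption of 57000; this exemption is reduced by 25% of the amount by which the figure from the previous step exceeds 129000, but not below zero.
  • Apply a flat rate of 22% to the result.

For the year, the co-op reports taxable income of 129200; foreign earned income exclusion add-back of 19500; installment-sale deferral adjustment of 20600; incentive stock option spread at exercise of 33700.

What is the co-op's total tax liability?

36190

Parallel minimum levy:
  Adjusted income: 129200 + 19500 + 20600 + 33700 = 203000
  Exemption: 57000 − 25% × (203000 − 129000) = 57000 − 18500 = 38500
  Base: 203000 − 38500 = 164500
  164500 × 22% = 36190

Ordinary income tax:
  72000 × 8% = 5760
  51000 × 19% = 9690
  6200 × 27% = 1674
  → 17124

36190 > 17124, so the parallel minimum levy is the binding amount.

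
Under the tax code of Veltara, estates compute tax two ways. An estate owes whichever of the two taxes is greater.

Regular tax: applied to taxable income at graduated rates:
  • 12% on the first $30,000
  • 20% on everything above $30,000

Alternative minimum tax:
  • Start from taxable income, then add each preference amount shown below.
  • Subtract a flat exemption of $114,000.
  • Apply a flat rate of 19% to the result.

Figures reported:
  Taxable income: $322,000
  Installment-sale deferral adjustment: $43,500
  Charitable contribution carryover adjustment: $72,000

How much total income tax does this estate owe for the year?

$62,000

Alternative minimum tax:
  Adjusted income: $322,000 + $43,500 + $72,000 = $437,500
  Less exemption $114,000 → base $323,500
  $323,500 × 19% = $61,465

Regular tax:
  $30,000 × 12% = $3,600
  $292,000 × 20% = $58,400
  → $62,000

$62,000 > $61,465, so the regular tax governs.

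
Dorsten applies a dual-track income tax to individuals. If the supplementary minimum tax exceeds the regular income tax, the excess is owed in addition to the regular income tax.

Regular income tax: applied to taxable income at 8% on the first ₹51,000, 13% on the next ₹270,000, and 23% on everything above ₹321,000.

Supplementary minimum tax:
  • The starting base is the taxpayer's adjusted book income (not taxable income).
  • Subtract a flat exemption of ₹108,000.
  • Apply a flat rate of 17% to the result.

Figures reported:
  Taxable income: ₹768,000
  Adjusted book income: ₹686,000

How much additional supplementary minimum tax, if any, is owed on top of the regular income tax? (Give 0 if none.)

Regular income tax:
  ₹51,000 × 8% = ₹4,080
  ₹270,000 × 13% = ₹35,100
  ₹447,000 × 23% = ₹102,810
  → ₹141,990

Supplementary minimum tax:
  Base (adjusted book income): ₹686,000
  Less exemption ₹108,000 → base ₹578,000
  ₹578,000 × 17% = ₹98,260

₹98,260 ≤ ₹141,990, so no add-on is due.

₹0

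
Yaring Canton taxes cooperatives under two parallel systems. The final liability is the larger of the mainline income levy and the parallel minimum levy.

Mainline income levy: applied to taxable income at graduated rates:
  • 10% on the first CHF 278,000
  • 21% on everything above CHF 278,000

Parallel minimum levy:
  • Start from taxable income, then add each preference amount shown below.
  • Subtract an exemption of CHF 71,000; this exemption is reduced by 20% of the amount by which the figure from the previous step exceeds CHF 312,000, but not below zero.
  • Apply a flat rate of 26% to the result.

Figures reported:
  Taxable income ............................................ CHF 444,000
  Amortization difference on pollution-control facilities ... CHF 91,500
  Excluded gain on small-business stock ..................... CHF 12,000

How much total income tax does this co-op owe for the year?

Mainline income levy:
  CHF 278,000 × 10% = CHF 27,800
  CHF 166,000 × 21% = CHF 34,860
  → CHF 62,660

Parallel minimum levy:
  Adjusted income: CHF 444,000 + CHF 91,500 + CHF 12,000 = CHF 547,500
  Exemption: CHF 71,000 − 20% × (CHF 547,500 − CHF 312,000) = CHF 71,000 − CHF 47,100 = CHF 23,900
  Base: CHF 547,500 − CHF 23,900 = CHF 523,600
  CHF 523,600 × 26% = CHF 136,136

CHF 136,136 > CHF 62,660, so the parallel minimum levy is the binding amount.

CHF 136,136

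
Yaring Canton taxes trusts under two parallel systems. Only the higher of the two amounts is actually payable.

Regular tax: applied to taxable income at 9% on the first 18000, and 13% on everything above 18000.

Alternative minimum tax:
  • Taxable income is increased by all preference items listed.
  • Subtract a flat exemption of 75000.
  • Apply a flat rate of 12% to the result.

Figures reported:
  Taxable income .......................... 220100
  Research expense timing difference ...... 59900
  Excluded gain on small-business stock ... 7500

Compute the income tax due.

Regular tax:
  18000 × 9% = 1620
  202100 × 13% = 26273
  → 27893

Alternative minimum tax:
  Adjusted income: 220100 + 59900 + 7500 = 287500
  Less exemption 75000 → base 212500
  212500 × 12% = 25500

27893 > 25500, so the regular tax governs.

27893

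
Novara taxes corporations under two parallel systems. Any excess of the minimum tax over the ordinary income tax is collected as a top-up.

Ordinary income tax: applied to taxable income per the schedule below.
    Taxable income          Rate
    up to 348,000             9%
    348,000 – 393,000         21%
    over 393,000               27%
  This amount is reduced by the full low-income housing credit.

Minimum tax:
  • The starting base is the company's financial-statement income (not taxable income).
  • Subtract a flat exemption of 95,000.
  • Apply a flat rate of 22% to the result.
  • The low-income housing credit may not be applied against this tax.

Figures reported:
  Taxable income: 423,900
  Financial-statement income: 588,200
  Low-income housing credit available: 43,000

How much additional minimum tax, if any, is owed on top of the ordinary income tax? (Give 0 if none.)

102,391

Minimum tax:
  Base (financial-statement income): 588,200
  Less exemption 95,000 → base 493,200
  493,200 × 22% = 108,504

Ordinary income tax:
  348,000 × 9% = 31,320
  45,000 × 21% = 9,450
  30,900 × 27% = 8,343
  → 49,113
  Less low-income housing credit 43,000 → 6,113

Excess of minimum tax over ordinary income tax: 108,504 − 6,113 = 102,391.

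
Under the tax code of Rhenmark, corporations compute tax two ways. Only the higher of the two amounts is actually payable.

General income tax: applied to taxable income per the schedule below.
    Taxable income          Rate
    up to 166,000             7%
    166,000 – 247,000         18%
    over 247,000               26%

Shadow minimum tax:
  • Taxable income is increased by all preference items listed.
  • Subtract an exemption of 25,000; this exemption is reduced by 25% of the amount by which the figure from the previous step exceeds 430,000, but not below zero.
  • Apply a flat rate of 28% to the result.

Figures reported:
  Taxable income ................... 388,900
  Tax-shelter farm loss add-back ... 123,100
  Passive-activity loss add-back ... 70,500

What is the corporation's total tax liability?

Shadow minimum tax:
  Adjusted income: 388,900 + 123,100 + 70,500 = 582,500
  Exemption: 25% × (582,500 − 430,000) = 38,125 ≥ 25,000, so the exemption is fully phased out
  Base: 582,500 − 0 = 582,500
  582,500 × 28% = 163,100

General income tax:
  166,000 × 7% = 11,620
  81,000 × 18% = 14,580
  141,900 × 26% = 36,894
  → 63,094

163,100 > 63,094, so the shadow minimum tax is the binding amount.

163,100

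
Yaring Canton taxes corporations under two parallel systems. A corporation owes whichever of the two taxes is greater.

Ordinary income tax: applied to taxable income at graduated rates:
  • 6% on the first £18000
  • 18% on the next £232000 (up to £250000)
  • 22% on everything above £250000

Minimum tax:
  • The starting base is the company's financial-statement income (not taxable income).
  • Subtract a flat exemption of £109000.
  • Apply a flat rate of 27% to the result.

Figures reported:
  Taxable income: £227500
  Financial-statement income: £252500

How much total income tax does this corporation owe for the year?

£38790

Ordinary income tax:
  £18000 × 6% = £1080
  £209500 × 18% = £37710
  → £38790

Minimum tax:
  Base (financial-statement income): £252500
  Less exemption £109000 → base £143500
  £143500 × 27% = £38745

£38790 > £38745, so the ordinary income tax governs.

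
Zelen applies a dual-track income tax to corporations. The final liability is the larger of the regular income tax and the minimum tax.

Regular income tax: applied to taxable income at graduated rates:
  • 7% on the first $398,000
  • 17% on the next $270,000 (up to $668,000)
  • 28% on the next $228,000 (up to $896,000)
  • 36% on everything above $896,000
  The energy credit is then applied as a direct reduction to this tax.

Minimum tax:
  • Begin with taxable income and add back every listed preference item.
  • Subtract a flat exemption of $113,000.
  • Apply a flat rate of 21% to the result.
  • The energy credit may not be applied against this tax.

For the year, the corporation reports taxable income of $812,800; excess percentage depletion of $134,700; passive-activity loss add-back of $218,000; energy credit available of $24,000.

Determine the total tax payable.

$221,025

Regular income tax:
  $398,000 × 7% = $27,860
  $270,000 × 17% = $45,900
  $144,800 × 28% = $40,544
  → $114,304
  Less energy credit $24,000 → $90,304

Minimum tax:
  Adjusted income: $812,800 + $134,700 + $218,000 = $1,165,500
  Less exemption $113,000 → base $1,052,500
  $1,052,500 × 21% = $221,025

$221,025 > $90,304, so the minimum tax is the binding amount.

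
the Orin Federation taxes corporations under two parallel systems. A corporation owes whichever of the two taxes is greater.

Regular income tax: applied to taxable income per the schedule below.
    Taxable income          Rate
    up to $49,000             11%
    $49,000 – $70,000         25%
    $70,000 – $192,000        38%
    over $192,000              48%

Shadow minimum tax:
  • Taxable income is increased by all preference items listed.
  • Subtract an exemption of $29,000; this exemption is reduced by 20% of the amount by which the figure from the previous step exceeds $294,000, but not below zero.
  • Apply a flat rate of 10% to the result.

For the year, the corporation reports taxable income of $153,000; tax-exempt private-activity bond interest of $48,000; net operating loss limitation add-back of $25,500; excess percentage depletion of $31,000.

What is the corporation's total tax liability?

Shadow minimum tax:
  Adjusted income: $153,000 + $48,000 + $25,500 + $31,000 = $257,500
  Exemption: $257,500 ≤ $294,000, so full $29,000 applies
  Base: $257,500 − $29,000 = $228,500
  $228,500 × 10% = $22,850

Regular income tax:
  $49,000 × 11% = $5,390
  $21,000 × 25% = $5,250
  $83,000 × 38% = $31,540
  → $42,180

$42,180 > $22,850, so the regular income tax governs.

$42,180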